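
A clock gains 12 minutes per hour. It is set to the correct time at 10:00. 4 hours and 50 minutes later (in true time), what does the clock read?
For every 60 true minutes, the faulty clock advances 60 + 12 = 72 minutes.
True elapsed: 4 hours and 50 minutes = 290 minutes.
Faulty clock advances: 290 x 72/60 = 348 minutes (drift: 58 minutes ahead).
Shown time: 10:00 + 348 minutes = 3:48.

Final answer: 3:48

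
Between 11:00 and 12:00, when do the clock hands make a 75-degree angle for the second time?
At t minutes past 11:00, the hour hand is at 30 x 11 + 0.5t degrees and the minute hand is at 6t degrees.
The smaller angle between them is 75 degrees when |30H - 5.5t| = 75 or |30H - 5.5t| = 285.
With H = 11, solve 30 x 11 - 5.5t = +/- target for each target:
  t = (30 x 11 - 75) / 5.5 = 46.36
  t = (30 x 11 + 75) / 5.5 = 73.64 (outside (0, 60))
  t = (30 x 11 - 285) / 5.5 = 8.18
  t = (30 x 11 + 285) / 5.5 = 111.82 (outside (0, 60))
Valid solutions in (0, 60): {8.18, 46.36} minutes.
The second occurrence is t = 46.36 minutes.
The hands form a 75-degree angle at 46.36 minutes past 11:00.

Final answer: 46.36 minutes past 11:00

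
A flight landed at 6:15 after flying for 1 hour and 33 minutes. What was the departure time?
Starting time: 6:15 = 375 total minutes past 12:00
Subtracting: 1 hour and 33 minutes = 93 minutes
375 - 93 = 282 minutes
= 4 hours and 42 minutes past 12:00 = 4:42

Final answer: 4:42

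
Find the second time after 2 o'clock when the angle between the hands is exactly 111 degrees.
At t minutes past 2:00, the hour hand is at 30 x 2 + 0.5t degrees and the minute hand is at 6t degrees.
The smaller angle between them is 111 degrees when |30H - 5.5t| = 111 or |30H - 5.5t| = 249.
With H = 2, solve 30 x 2 - 5.5t = +/- target for each target:
  t = (30 x 2 - 111) / 5.5 = -9.27 (outside (0, 60))
  t = (30 x 2 + 111) / 5.5 = 31.09
  t = (30 x 2 - 249) / 5.5 = -34.36 (outside (0, 60))
  t = (30 x 2 + 249) / 5.5 = 56.18
Valid solutions in (0, 60): {31.09, 56.18} minutes.
The second occurrence is t = 56.18 minutes.
The hands form a 111-degree angle at 56.18 minutes past 2:00.

Final answer: 56.18 minutes past 2:00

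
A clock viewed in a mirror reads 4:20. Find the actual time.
Reflection across the vertical (12-6) axis maps a hand at angle A degrees to (360 - A) degrees, which sends a reading of T minutes past 12:00 to (720 - T) minutes past 12:00.
Mirror reads 4:20 = 260 minutes past 12:00.
Actual time: (720 - 260) mod 720 = 460 minutes = 7:40.

Final answer: 7:40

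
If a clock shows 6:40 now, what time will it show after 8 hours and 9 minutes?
Starting time: 6:40
Adding 9 minutes to 40 minutes: 40 + 9 = 49 minutes
Adding 8 hours: 6 + 8 = 14 - 12 = 2
Final time: 2:49

Final answer: 2:49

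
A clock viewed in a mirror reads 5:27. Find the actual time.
Reflection across the vertical (12-6) axis maps a hand at angle A degrees to (360 - A) degrees, which sends a reading of T minutes past 12:00 to (720 - T) minutes past 12:00.
Mirror reads 5:27 = 327 minutes past 12:00.
Actual time: (720 - 327) mod 720 = 393 minutes = 6:33.

Final answer: 6:33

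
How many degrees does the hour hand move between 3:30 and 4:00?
The hour hand moves 0.5 degrees per minute.
Time elapsed: 4:00 - 3:30 = 30 minutes
Angular displacement: 30 x 0.5 = 15 degrees

Final answer: 15 degrees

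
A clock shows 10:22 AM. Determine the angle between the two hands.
Hour hand position: 10 x 30 + 22 x 0.5 = 311 degrees
Minute hand position: 22 x 6 = 132 degrees
Difference: |311 - 132| = 179 degrees
The angle between the hands is 179 degrees

Final answer: 179 degrees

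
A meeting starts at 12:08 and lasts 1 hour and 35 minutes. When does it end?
Starting time: 12:08
Adding 35 minutes to 8 minutes: 8 + 35 = 43 minutes
Adding 1 hour: 12 + 1 = 13 - 12 = 1
Final time: 1:43

Final answer: 1:43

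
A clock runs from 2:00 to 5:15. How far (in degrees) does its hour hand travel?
The hour hand moves 0.5 degrees per minute.
Time elapsed: 5:15 - 2:00 = 195 minutes
Angular displacement: 195 x 0.5 = 97.5 degrees

Final answer: 97.5 degrees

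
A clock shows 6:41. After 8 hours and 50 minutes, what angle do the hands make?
First find the time 8 hours and 50 minutes after 6:41.
Total minutes: 6 x 60 + 41 + 8 x 60 + 50 = 931.
931 mod 720 = 211 minutes = 3:31.
Now compute the angle at 3:31:
Hour hand: 3 x 30 + 31 x 0.5 = 105.5 degrees
Minute hand: 31 x 6 = 186 degrees
Difference: |105.5 - 186| = 80.5 degrees
The angle is 80.5 degrees

Final answer: 80.5 degrees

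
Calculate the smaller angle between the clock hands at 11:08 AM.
Hour hand position: 11 x 30 + 8 x 0.5 = 334 degrees
Minute hand position: 8 x 6 = 48 degrees
Difference: |334 - 48| = 286 degrees
Since 286 > 180, the smaller angle is 360 - 286 = 74 degrees

Final answer: 74 degrees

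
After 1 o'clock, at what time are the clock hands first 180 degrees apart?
For hands to be 180 degrees apart: |30H - 5.5t| = 180
With H = 1: t = (30 x 1 + 180)/5.5 = 38.18 or t = (30 x 1 - 180)/5.5 = -27.27
First valid solution (0 < t < 60): t = 38.18 minutes
The hands are opposite at 38.18 minutes past 1:00.

Final answer: 38.18 minutes past 1:00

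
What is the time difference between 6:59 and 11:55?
From 6:59 to 11:55:
(11 x 60 + 55) - (6 x 60 + 59) = 715 - 419 = 296 minutes
= 4 hours and 56 minutes

Final answer: 4 hours and 56 minutes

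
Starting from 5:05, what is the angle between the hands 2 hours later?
First find the time 2 hours after 5:05.
Total minutes: 5 x 60 + 5 + 2 x 60 + 0 = 425.
425 mod 720 = 425 minutes = 7:05.
Now compute the angle at 7:05:
Hour hand: 7 x 30 + 5 x 0.5 = 212.5 degrees
Minute hand: 5 x 6 = 30 degrees
Difference: |212.5 - 30| = 182.5 degrees
Smaller angle: 360 - 182.5 = 177.5 degrees

Final answer: 177.5 degrees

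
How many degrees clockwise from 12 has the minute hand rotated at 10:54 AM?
The minute hand moves 6 degrees per minute.
At 10:54: 54 x 6 = 324 degrees

Final answer: 324 degrees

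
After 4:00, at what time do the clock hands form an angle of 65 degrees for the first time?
At t minutes past 4:00, the hour hand is at 30 x 4 + 0.5t degrees and the minute hand is at 6t degrees.
The smaller angle between them is 65 degrees when |30H - 5.5t| = 65 or |30H - 5.5t| = 295.
With H = 4, solve 30 x 4 - 5.5t = +/- target for each target:
  t = (30 x 4 - 65) / 5.5 = 10
  t = (30 x 4 + 65) / 5.5 = 33.64
  t = (30 x 4 - 295) / 5.5 = -31.82 (outside (0, 60))
  t = (30 x 4 + 295) / 5.5 = 75.45 (outside (0, 60))
Valid solutions in (0, 60): {10, 33.64} minutes.
The first occurrence is t = 10 minutes.
The hands form a 65-degree angle at 10 minutes past 4:00.

Final answer: 10 minutes past 4:00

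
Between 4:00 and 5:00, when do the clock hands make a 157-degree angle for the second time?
At t minutes past 4:00, the hour hand is at 30 x 4 + 0.5t degrees and the minute hand is at 6t degrees.
The smaller angle between them is 157 degrees when |30H - 5.5t| = 157 or |30H - 5.5t| = 203.
With H = 4, solve 30 x 4 - 5.5t = +/- target for each target:
  t = (30 x 4 - 157) / 5.5 = -6.73 (outside (0, 60))
  t = (30 x 4 + 157) / 5.5 = 50.36
  t = (30 x 4 - 203) / 5.5 = -15.09 (outside (0, 60))
  t = (30 x 4 + 203) / 5.5 = 58.73
Valid solutions in (0, 60): {50.36, 58.73} minutes.
The second occurrence is t = 58.73 minutes.
The hands form a 157-degree angle at 58.73 minutes past 4:00.

Final answer: 58.73 minutes past 4:00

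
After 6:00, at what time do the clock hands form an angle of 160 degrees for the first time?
At t minutes past 6:00, the hour hand is at 30 x 6 + 0.5t degrees and the minute hand is at 6t degrees.
The smaller angle between them is 160 degrees when |30H - 5.5t| = 160 or |30H - 5.5t| = 200.
With H = 6, solve 30 x 6 - 5.5t = +/- target for each target:
  t = (30 x 6 - 160) / 5.5 = 3.64
  t = (30 x 6 + 160) / 5.5 = 61.82 (outside (0, 60))
  t = (30 x 6 - 200) / 5.5 = -3.64 (outside (0, 60))
  t = (30 x 6 + 200) / 5.5 = 69.09 (outside (0, 60))
Valid solutions in (0, 60): {3.64} minutes.
The first occurrence is t = 3.64 minutes.
The hands form a 160-degree angle at 3.64 minutes past 6:00.

Final answer: 3.64 minutes past 6:00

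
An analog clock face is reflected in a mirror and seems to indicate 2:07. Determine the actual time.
Reflection across the vertical (12-6) axis maps a hand at angle A degrees to (360 - A) degrees, which sends a reading of T minutes past 12:00 to (720 - T) minutes past 12:00.
Mirror reads 2:07 = 127 minutes past 12:00.
Actual time: (720 - 127) mod 720 = 593 minutes = 9:53.

Final answer: 9:53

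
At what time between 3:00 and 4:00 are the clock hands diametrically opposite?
For hands to be 180 degrees apart: |30H - 5.5t| = 180
With H = 3: t = (30 x 3 + 180)/5.5 = 49.09 or t = (30 x 3 - 180)/5.5 = -16.36
First valid solution (0 < t < 60): t = 49.09 minutes
The hands are opposite at 49.09 minutes past 3:00.

Final answer: 49.09 minutes past 3:00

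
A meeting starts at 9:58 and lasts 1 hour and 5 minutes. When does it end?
Starting time: 9:58
Adding 5 minutes to 58 minutes: 58 + 5 = 63 minutes = 1 hour and 3 minutes
Adding 1 hour: 9 + 1 + 1 (carry) = 11
Final time: 11:03

Final answer: 11:03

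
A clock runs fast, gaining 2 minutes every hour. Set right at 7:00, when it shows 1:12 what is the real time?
For every 60 true minutes, the faulty clock advances 62 minutes, so 1 faulty-clock minute corresponds to 60/62 true minutes.
From 7:00 to 1:12 on the faulty dial is 372 minutes.
True elapsed: 372 x 60/62 = 360 minutes = 6 hours.
True time: 7:00 + 6 hours = 1:00.

Final answer: 1:00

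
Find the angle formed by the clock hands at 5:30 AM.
Hour hand position: 5 x 30 + 30 x 0.5 = 165 degrees
Minute hand position: 30 x 6 = 180 degrees
Difference: |165 - 180| = 15 degrees
The angle between the hands is 15 degrees

Final answer: 15 degrees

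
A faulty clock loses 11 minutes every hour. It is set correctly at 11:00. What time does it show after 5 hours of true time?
For every 60 true minutes, the faulty clock advances 60 - 11 = 49 minutes.
True elapsed: 5 hours = 300 minutes.
Faulty clock advances: 300 x 49/60 = 245 minutes (drift: 55 minutes behind).
Shown time: 11:00 + 245 minutes = 3:05.

Final answer: 3:05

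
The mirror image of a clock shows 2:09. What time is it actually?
Reflection across the vertical (12-6) axis maps a hand at angle A degrees to (360 - A) degrees, which sends a reading of T minutes past 12:00 to (720 - T) minutes past 12:00.
Mirror reads 2:09 = 129 minutes past 12:00.
Actual time: (720 - 129) mod 720 = 591 minutes = 9:51.

Final answer: 9:51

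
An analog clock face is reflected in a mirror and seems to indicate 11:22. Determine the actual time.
Reflection across the vertical (12-6) axis maps a hand at angle A degrees to (360 - A) degrees, which sends a reading of T minutes past 12:00 to (720 - T) minutes past 12:00.
Mirror reads 11:22 = 682 minutes past 12:00.
Actual time: (720 - 682) mod 720 = 38 minutes = 12:38.

Final answer: 12:38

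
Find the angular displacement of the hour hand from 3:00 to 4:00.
The hour hand moves 0.5 degrees per minute.
Time elapsed: 4:00 - 3:00 = 60 minutes
Angular displacement: 60 x 0.5 = 30 degrees

Final answer: 30 degrees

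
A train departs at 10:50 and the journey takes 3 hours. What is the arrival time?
Starting time: 10:50
Adding 0 minutes to 50 minutes: 50 + 0 = 50 minutes
Adding 3 hours: 10 + 3 = 13 - 12 = 1
Final time: 1:50

Final answer: 1:50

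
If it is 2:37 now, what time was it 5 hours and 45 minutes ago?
Starting time: 2:37 = 157 total minutes past 12:00
Subtracting: 5 hours and 45 minutes = 345 minutes
157 - 345 = -188 (negative, add 12 hours = 720) = 532 minutes
= 8 hours and 52 minutes past 12:00 = 8:52

Final answer: 8:52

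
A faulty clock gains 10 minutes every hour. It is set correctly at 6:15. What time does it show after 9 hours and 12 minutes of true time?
For every 60 true minutes, the faulty clock advances 60 + 10 = 70 minutes.
True elapsed: 9 hours and 12 minutes = 552 minutes.
Faulty clock advances: 552 x 70/60 = 644 minutes (drift: 92 minutes ahead).
Shown time: 6:15 + 644 minutes = 4:59.

Final answer: 4:59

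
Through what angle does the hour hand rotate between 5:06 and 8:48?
The hour hand moves 0.5 degrees per minute.
Time elapsed: 8:48 - 5:06 = 222 minutes
Angular displacement: 222 x 0.5 = 111 degrees

Final answer: 111 degrees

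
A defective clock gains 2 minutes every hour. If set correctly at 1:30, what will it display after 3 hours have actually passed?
For every 60 true minutes, the faulty clock advances 60 + 2 = 62 minutes.
True elapsed: 3 hours = 180 minutes.
Faulty clock advances: 180 x 62/60 = 186 minutes (drift: 6 minutes ahead).
Shown time: 1:30 + 186 minutes = 4:36.

Final answer: 4:36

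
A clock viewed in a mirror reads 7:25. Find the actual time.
Reflection across the vertical (12-6) axis maps a hand at angle A degrees to (360 - A) degrees, which sends a reading of T minutes past 12:00 to (720 - T) minutes past 12:00.
Mirror reads 7:25 = 445 minutes past 12:00.
Actual time: (720 - 445) mod 720 = 275 minutes = 4:35.

Final answer: 4:35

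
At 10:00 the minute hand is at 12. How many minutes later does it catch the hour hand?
The minute hand gains 5.5 degrees per minute on the hour hand.
At 10:00, the hour hand is at 300 degrees and the minute hand is at 0 degrees.
The gap is 300 degrees. Time to close: 300/5.5 = 60 x 10/11 = 54.55 minutes.
The hands overlap at 54.55 minutes past 10:00.

Final answer: 54.55 minutes past 10:00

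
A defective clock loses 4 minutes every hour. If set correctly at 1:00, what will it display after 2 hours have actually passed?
For every 60 true minutes, the faulty clock advances 60 - 4 = 56 minutes.
True elapsed: 2 hours = 120 minutes.
Faulty clock advances: 120 x 56/60 = 112 minutes (drift: 8 minutes behind).
Shown time: 1:00 + 112 minutes = 2:52.

Final answer: 2:52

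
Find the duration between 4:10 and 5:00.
From 4:10 to 5:00:
(5 x 60 + 0) - (4 x 60 + 10) = 300 - 250 = 50 minutes
= 50 minutes

Final answer: 50 minutes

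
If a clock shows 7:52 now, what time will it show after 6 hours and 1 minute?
Starting time: 7:52
Adding 1 minute to 52 minutes: 52 + 1 = 53 minutes
Adding 6 hours: 7 + 6 = 13 - 12 = 1
Final time: 1:53

Final answer: 1:53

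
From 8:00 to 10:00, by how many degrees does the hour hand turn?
The hour hand moves 0.5 degrees per minute.
Time elapsed: 10:00 - 8:00 = 120 minutes
Angular displacement: 120 x 0.5 = 60 degrees

Final answer: 60 degrees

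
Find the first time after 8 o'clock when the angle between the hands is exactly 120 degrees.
At t minutes past 8:00, the hour hand is at 30 x 8 + 0.5t degrees and the minute hand is at 6t degrees.
The smaller angle between them is 120 degrees when |30H - 5.5t| = 120 or |30H - 5.5t| = 240.
With H = 8, solve 30 x 8 - 5.5t = +/- target for each target:
  t = (30 x 8 - 120) / 5.5 = 21.82
  t = (30 x 8 + 120) / 5.5 = 65.45 (outside (0, 60))
  t = (30 x 8 - 240) / 5.5 = 0 (outside (0, 60))
  t = (30 x 8 + 240) / 5.5 = 87.27 (outside (0, 60))
Valid solutions in (0, 60): {21.82} minutes.
The first occurrence is t = 21.82 minutes.
The hands form a 120-degree angle at 21.82 minutes past 8:00.

Final answer: 21.82 minutes past 8:00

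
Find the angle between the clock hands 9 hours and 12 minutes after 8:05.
First find the time 9 hours and 12 minutes after 8:05.
Total minutes: 8 x 60 + 5 + 9 x 60 + 12 = 1037.
1037 mod 720 = 317 minutes = 5:17.
Now compute the angle at 5:17:
Hour hand: 5 x 30 + 17 x 0.5 = 158.5 degrees
Minute hand: 17 x 6 = 102 degrees
Difference: |158.5 - 102| = 56.5 degrees
The angle is 56.5 degrees

Final answer: 56.5 degrees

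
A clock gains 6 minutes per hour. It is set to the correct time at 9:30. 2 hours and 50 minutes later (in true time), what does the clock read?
For every 60 true minutes, the faulty clock advances 60 + 6 = 66 minutes.
True elapsed: 2 hours and 50 minutes = 170 minutes.
Faulty clock advances: 170 x 66/60 = 187 minutes (drift: 17 minutes ahead).
Shown time: 9:30 + 187 minutes = 12:37.

Final answer: 12:37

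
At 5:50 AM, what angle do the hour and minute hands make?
Hour hand position: 5 x 30 + 50 x 0.5 = 175 degrees
Minute hand position: 50 x 6 = 300 degrees
Difference: |175 - 300| = 125 degrees
The angle between the hands is 125 degrees

Final answer: 125 degrees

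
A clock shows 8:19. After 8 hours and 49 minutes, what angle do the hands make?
First find the time 8 hours and 49 minutes after 8:19.
Total minutes: 8 x 60 + 19 + 8 x 60 + 49 = 1028.
1028 mod 720 = 308 minutes = 5:08.
Now compute the angle at 5:08:
Hour hand: 5 x 30 + 8 x 0.5 = 154 degrees
Minute hand: 8 x 6 = 48 degrees
Difference: |154 - 48| = 106 degrees
The angle is 106 degrees

Final answer: 106 degrees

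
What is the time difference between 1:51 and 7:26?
From 1:51 to 7:26:
(7 x 60 + 26) - (1 x 60 + 51) = 446 - 111 = 335 minutes
= 5 hours and 35 minutes

Final answer: 5 hours and 35 minutes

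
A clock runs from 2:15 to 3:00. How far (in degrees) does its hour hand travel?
The hour hand moves 0.5 degrees per minute.
Time elapsed: 3:00 - 2:15 = 45 minutes
Angular displacement: 45 x 0.5 = 22.5 degrees

Final answer: 22.5 degrees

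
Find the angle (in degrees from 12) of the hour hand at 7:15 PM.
The hour hand moves 30 degrees per hour and 0.5 degrees per minute.
At 7:15: (7) x 30 + 15 x 0.5 = 210 + 7.5 = 217.5 degrees

Final answer: 217.5 degrees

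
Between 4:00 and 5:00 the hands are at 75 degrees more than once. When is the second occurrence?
At t minutes past 4:00, the hour hand is at 30 x 4 + 0.5t degrees and the minute hand is at 6t degrees.
The smaller angle between them is 75 degrees when |30H - 5.5t| = 75 or |30H - 5.5t| = 285.
With H = 4, solve 30 x 4 - 5.5t = +/- target for each target:
  t = (30 x 4 - 75) / 5.5 = 8.18
  t = (30 x 4 + 75) / 5.5 = 35.45
  t = (30 x 4 - 285) / 5.5 = -30 (outside (0, 60))
  t = (30 x 4 + 285) / 5.5 = 73.64 (outside (0, 60))
Valid solutions in (0, 60): {8.18, 35.45} minutes.
The second occurrence is t = 35.45 minutes.
The hands form a 75-degree angle at 35.45 minutes past 4:00.

Final answer: 35.45 minutes past 4:00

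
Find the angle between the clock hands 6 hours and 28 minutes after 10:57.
First find the time 6 hours and 28 minutes after 10:57.
Total minutes: 10 x 60 + 57 + 6 x 60 + 28 = 1045.
1045 mod 720 = 325 minutes = 5:25.
Now compute the angle at 5:25:
Hour hand: 5 x 30 + 25 x 0.5 = 162.5 degrees
Minute hand: 25 x 6 = 150 degrees
Difference: |162.5 - 150| = 12.5 degrees
The angle is 12.5 degrees

Final answer: 12.5 degrees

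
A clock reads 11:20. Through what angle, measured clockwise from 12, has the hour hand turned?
The hour hand moves 30 degrees per hour and 0.5 degrees per minute.
At 11:20: (11) x 30 + 20 x 0.5 = 330 + 10 = 340 degrees

Final answer: 340 degrees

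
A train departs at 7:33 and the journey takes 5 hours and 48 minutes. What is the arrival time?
Starting time: 7:33
Adding 48 minutes to 33 minutes: 33 + 48 = 81 minutes = 1 hour and 21 minutes
Adding 5 hours: 7 + 5 + 1 (carry) = 13 - 12 = 1
Final time: 1:21

Final answer: 1:21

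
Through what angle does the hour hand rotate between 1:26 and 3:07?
The hour hand moves 0.5 degrees per minute.
Time elapsed: 3:07 - 1:26 = 101 minutes
Angular displacement: 101 x 0.5 = 50.5 degrees

Final answer: 50.5 degrees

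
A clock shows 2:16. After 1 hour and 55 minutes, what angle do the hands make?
First find the time 1 hour and 55 minutes after 2:16.
Total minutes: 2 x 60 + 16 + 1 x 60 + 55 = 251.
251 mod 720 = 251 minutes = 4:11.
Now compute the angle at 4:11:
Hour hand: 4 x 30 + 11 x 0.5 = 125.5 degrees
Minute hand: 11 x 6 = 66 degrees
Difference: |125.5 - 66| = 59.5 degrees
The angle is 59.5 degrees

Final answer: 59.5 degrees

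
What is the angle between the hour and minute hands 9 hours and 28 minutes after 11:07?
First find the time 9 hours and 28 minutes after 11:07.
Total minutes: 11 x 60 + 7 + 9 x 60 + 28 = 1235.
1235 mod 720 = 515 minutes = 8:35.
Now compute the angle at 8:35:
Hour hand: 8 x 30 + 35 x 0.5 = 257.5 degrees
Minute hand: 35 x 6 = 210 degrees
Difference: |257.5 - 210| = 47.5 degrees
The angle is 47.5 degrees

Final answer: 47.5 degrees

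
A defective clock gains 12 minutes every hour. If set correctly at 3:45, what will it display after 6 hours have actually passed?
For every 60 true minutes, the faulty clock advances 60 + 12 = 72 minutes.
True elapsed: 6 hours = 360 minutes.
Faulty clock advances: 360 x 72/60 = 432 minutes (drift: 72 minutes ahead).
Shown time: 3:45 + 432 minutes = 10:57.

Final answer: 10:57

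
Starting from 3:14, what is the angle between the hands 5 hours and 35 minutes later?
First find the time 5 hours and 35 minutes after 3:14.
Total minutes: 3 x 60 + 14 + 5 x 60 + 35 = 529.
529 mod 720 = 529 minutes = 8:49.
Now compute the angle at 8:49:
Hour hand: 8 x 30 + 49 x 0.5 = 264.5 degrees
Minute hand: 49 x 6 = 294 degrees
Difference: |264.5 - 294| = 29.5 degrees
The angle is 29.5 degrees

Final answer: 29.5 degrees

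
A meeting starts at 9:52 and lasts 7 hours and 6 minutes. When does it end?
Starting time: 9:52
Adding 6 minutes to 52 minutes: 52 + 6 = 58 minutes
Adding 7 hours: 9 + 7 = 16 - 12 = 4
Final time: 4:58

Final answer: 4:58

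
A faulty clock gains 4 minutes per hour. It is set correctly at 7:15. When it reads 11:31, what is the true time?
For every 60 true minutes, the faulty clock advances 64 minutes, so 1 faulty-clock minute corresponds to 60/64 true minutes.
From 7:15 to 11:31 on the faulty dial is 256 minutes.
True elapsed: 256 x 60/64 = 240 minutes = 4 hours.
True time: 7:15 + 4 hours = 11:15.

Final answer: 11:15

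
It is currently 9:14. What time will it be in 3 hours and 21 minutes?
Starting time: 9:14
Adding 21 minutes to 14 minutes: 14 + 21 = 35 minutes
Adding 3 hours: 9 + 3 = 12
Final time: 12:35

Final answer: 12:35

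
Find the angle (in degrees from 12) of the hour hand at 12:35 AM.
The hour hand moves 30 degrees per hour and 0.5 degrees per minute.
At 12:35: (0) x 30 + 35 x 0.5 = 0 + 17.5 = 17.5 degrees

Final answer: 17.5 degrees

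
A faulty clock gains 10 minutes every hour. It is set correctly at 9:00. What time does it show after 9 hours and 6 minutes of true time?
For every 60 true minutes, the faulty clock advances 60 + 10 = 70 minutes.
True elapsed: 9 hours and 6 minutes = 546 minutes.
Faulty clock advances: 546 x 70/60 = 637 minutes (drift: 91 minutes ahead).
Shown time: 9:00 + 637 minutes = 7:37.

Final answer: 7:37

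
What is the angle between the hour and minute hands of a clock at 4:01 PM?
Hour hand position: 4 x 30 + 1 x 0.5 = 120.5 degrees
Minute hand position: 1 x 6 = 6 degrees
Difference: |120.5 - 6| = 114.5 degrees
The angle between the hands is 114.5 degrees

Final answer: 114.5 degrees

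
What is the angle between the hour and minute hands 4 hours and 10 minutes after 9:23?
First find the time 4 hours and 10 minutes after 9:23.
Total minutes: 9 x 60 + 23 + 4 x 60 + 10 = 813.
813 mod 720 = 93 minutes = 1:33.
Now compute the angle at 1:33:
Hour hand: 1 x 30 + 33 x 0.5 = 46.5 degrees
Minute hand: 33 x 6 = 198 degrees
Difference: |46.5 - 198| = 151.5 degrees
The angle is 151.5 degrees

Final answer: 151.5 degrees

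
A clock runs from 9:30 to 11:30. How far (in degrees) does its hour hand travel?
The hour hand moves 0.5 degrees per minute.
Time elapsed: 11:30 - 9:30 = 120 minutes
Angular displacement: 120 x 0.5 = 60 degrees

Final answer: 60 degrees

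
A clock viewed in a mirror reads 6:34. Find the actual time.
Reflection across the vertical (12-6) axis maps a hand at angle A degrees to (360 - A) degrees, which sends a reading of T minutes past 12:00 to (720 - T) minutes past 12:00.
Mirror reads 6:34 = 394 minutes past 12:00.
Actual time: (720 - 394) mod 720 = 326 minutes = 5:26.

Final answer: 5:26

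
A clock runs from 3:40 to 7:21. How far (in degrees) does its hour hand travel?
The hour hand moves 0.5 degrees per minute.
Time elapsed: 7:21 - 3:40 = 221 minutes
Angular displacement: 221 x 0.5 = 110.5 degrees

Final answer: 110.5 degrees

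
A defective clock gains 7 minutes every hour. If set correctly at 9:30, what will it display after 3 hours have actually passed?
For every 60 true minutes, the faulty clock advances 60 + 7 = 67 minutes.
True elapsed: 3 hours = 180 minutes.
Faulty clock advances: 180 x 67/60 = 201 minutes (drift: 21 minutes ahead).
Shown time: 9:30 + 201 minutes = 12:51.

Final answer: 12:51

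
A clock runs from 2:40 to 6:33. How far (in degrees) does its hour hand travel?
The hour hand moves 0.5 degrees per minute.
Time elapsed: 6:33 - 2:40 = 233 minutes
Angular displacement: 233 x 0.5 = 116.5 degrees

Final answer: 116.5 degrees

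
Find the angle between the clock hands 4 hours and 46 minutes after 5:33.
First find the time 4 hours and 46 minutes after 5:33.
Total minutes: 5 x 60 + 33 + 4 x 60 + 46 = 619.
619 mod 720 = 619 minutes = 10:19.
Now compute the angle at 10:19:
Hour hand: 10 x 30 + 19 x 0.5 = 309.5 degrees
Minute hand: 19 x 6 = 114 degrees
Difference: |309.5 - 114| = 195.5 degrees
Smaller angle: 360 - 195.5 = 164.5 degrees

Final answer: 164.5 degrees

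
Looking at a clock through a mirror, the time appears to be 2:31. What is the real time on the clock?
Reflection across the vertical (12-6) axis maps a hand at angle A degrees to (360 - A) degrees, which sends a reading of T minutes past 12:00 to (720 - T) minutes past 12:00.
Mirror reads 2:31 = 151 minutes past 12:00.
Actual time: (720 - 151) mod 720 = 569 minutes = 9:29.

Final answer: 9:29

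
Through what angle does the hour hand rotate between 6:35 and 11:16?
The hour hand moves 0.5 degrees per minute.
Time elapsed: 11:16 - 6:35 = 281 minutes
Angular displacement: 281 x 0.5 = 140.5 degrees

Final answer: 140.5 degrees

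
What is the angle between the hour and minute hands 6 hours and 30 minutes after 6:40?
First find the time 6 hours and 30 minutes after 6:40.
Total minutes: 6 x 60 + 40 + 6 x 60 + 30 = 790.
790 mod 720 = 70 minutes = 1:10.
Now compute the angle at 1:10:
Hour hand: 1 x 30 + 10 x 0.5 = 35 degrees
Minute hand: 10 x 6 = 60 degrees
Difference: |35 - 60| = 25 degrees
The angle is 25 degrees

Final answer: 25 degrees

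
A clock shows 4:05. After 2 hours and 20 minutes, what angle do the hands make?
First find the time 2 hours and 20 minutes after 4:05.
Total minutes: 4 x 60 + 5 + 2 x 60 + 20 = 385.
385 mod 720 = 385 minutes = 6:25.
Now compute the angle at 6:25:
Hour hand: 6 x 30 + 25 x 0.5 = 192.5 degrees
Minute hand: 25 x 6 = 150 degrees
Difference: |192.5 - 150| = 42.5 degrees
The angle is 42.5 degrees

Final answer: 42.5 degrees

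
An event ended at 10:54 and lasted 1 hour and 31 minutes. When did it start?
Starting time: 10:54 = 654 total minutes past 12:00
Subtracting: 1 hour and 31 minutes = 91 minutes
654 - 91 = 563 minutes
= 9 hours and 23 minutes past 12:00 = 9:23

Final answer: 9:23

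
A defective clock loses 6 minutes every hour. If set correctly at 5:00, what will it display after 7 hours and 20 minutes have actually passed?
For every 60 true minutes, the faulty clock advances 60 - 6 = 54 minutes.
True elapsed: 7 hours and 20 minutes = 440 minutes.
Faulty clock advances: 440 x 54/60 = 396 minutes (drift: 44 minutes behind).
Shown time: 5:00 + 396 minutes = 11:36.

Final answer: 11:36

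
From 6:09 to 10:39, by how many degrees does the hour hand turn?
The hour hand moves 0.5 degrees per minute.
Time elapsed: 10:39 - 6:09 = 270 minutes
Angular displacement: 270 x 0.5 = 135 degrees

Final answer: 135 degrees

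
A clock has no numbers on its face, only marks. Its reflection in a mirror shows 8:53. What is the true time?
Reflection across the vertical (12-6) axis maps a hand at angle A degrees to (360 - A) degrees, which sends a reading of T minutes past 12:00 to (720 - T) minutes past 12:00.
Mirror reads 8:53 = 533 minutes past 12:00.
Actual time: (720 - 533) mod 720 = 187 minutes = 3:07.

Final answer: 3:07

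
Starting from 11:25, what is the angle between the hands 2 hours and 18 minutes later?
First find the time 2 hours and 18 minutes after 11:25.
Total minutes: 11 x 60 + 25 + 2 x 60 + 18 = 823.
823 mod 720 = 103 minutes = 1:43.
Now compute the angle at 1:43:
Hour hand: 1 x 30 + 43 x 0.5 = 51.5 degrees
Minute hand: 43 x 6 = 258 degrees
Difference: |51.5 - 258| = 206.5 degrees
Smaller angle: 360 - 206.5 = 153.5 degrees

Final answer: 153.5 degrees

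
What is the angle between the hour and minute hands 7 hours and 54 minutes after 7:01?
First find the time 7 hours and 54 minutes after 7:01.
Total minutes: 7 x 60 + 1 + 7 x 60 + 54 = 895.
895 mod 720 = 175 minutes = 2:55.
Now compute the angle at 2:55:
Hour hand: 2 x 30 + 55 x 0.5 = 87.5 degrees
Minute hand: 55 x 6 = 330 degrees
Difference: |87.5 - 330| = 242.5 degrees
Smaller angle: 360 - 242.5 = 117.5 degrees

Final answer: 117.5 degrees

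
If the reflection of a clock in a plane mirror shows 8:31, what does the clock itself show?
Reflection across the vertical (12-6) axis maps a hand at angle A degrees to (360 - A) degrees, which sends a reading of T minutes past 12:00 to (720 - T) minutes past 12:00.
Mirror reads 8:31 = 511 minutes past 12:00.
Actual time: (720 - 511) mod 720 = 209 minutes = 3:29.

Final answer: 3:29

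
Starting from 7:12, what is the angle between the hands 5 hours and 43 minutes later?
First find the time 5 hours and 43 minutes after 7:12.
Total minutes: 7 x 60 + 12 + 5 x 60 + 43 = 775.
775 mod 720 = 55 minutes = 12:55.
Now compute the angle at 12:55:
Hour hand: 0 x 30 + 55 x 0.5 = 27.5 degrees
Minute hand: 55 x 6 = 330 degrees
Difference: |27.5 - 330| = 302.5 degrees
Smaller angle: 360 - 302.5 = 57.5 degrees

Final answer: 57.5 degrees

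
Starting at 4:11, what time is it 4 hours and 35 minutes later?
Starting time: 4:11
Adding 35 minutes to 11 minutes: 11 + 35 = 46 minutes
Adding 4 hours: 4 + 4 = 8
Final time: 8:46

Final answer: 8:46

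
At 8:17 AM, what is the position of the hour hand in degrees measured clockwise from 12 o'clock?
The hour hand moves 30 degrees per hour and 0.5 degrees per minute.
At 8:17: (8) x 30 + 17 x 0.5 = 240 + 8.5 = 248.5 degrees

Final answer: 248.5 degrees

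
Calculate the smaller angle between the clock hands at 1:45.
Hour hand position: 1 x 30 + 45 x 0.5 = 52.5 degrees
Minute hand position: 45 x 6 = 270 degrees
Difference: |52.5 - 270| = 217.5 degrees
Since 217.5 > 180, the smaller angle is 360 - 217.5 = 142.5 degrees

Final answer: 142.5 degrees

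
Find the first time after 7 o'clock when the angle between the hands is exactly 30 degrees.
At t minutes past 7:00, the hour hand is at 30 x 7 + 0.5t degrees and the minute hand is at 6t degrees.
The smaller angle between them is 30 degrees when |30H - 5.5t| = 30 or |30H - 5.5t| = 330.
With H = 7, solve 30 x 7 - 5.5t = +/- target for each target:
  t = (30 x 7 - 30) / 5.5 = 32.73
  t = (30 x 7 + 30) / 5.5 = 43.64
  t = (30 x 7 - 330) / 5.5 = -21.82 (outside (0, 60))
  t = (30 x 7 + 330) / 5.5 = 98.18 (outside (0, 60))
Valid solutions in (0, 60): {32.73, 43.64} minutes.
The first occurrence is t = 32.73 minutes.
The hands form a 30-degree angle at 32.73 minutes past 7:00.

Final answer: 32.73 minutes past 7:00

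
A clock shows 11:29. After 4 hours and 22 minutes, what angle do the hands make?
First find the time 4 hours and 22 minutes after 11:29.
Total minutes: 11 x 60 + 29 + 4 x 60 + 22 = 951.
951 mod 720 = 231 minutes = 3:51.
Now compute the angle at 3:51:
Hour hand: 3 x 30 + 51 x 0.5 = 115.5 degrees
Minute hand: 51 x 6 = 306 degrees
Difference: |115.5 - 306| = 190.5 degrees
Smaller angle: 360 - 190.5 = 169.5 degrees

Final answer: 169.5 degrees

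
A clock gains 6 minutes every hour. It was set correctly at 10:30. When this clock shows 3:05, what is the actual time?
For every 60 true minutes, the faulty clock advances 66 minutes, so 1 faulty-clock minute corresponds to 60/66 true minutes.
From 10:30 to 3:05 on the faulty dial is 275 minutes.
True elapsed: 275 x 60/66 = 250 minutes = 4 hours and 10 minutes.
True time: 10:30 + 4 hours and 10 minutes = 2:40.

Final answer: 2:40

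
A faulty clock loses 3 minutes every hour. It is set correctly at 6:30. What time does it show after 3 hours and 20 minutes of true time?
For every 60 true minutes, the faulty clock advances 60 - 3 = 57 minutes.
True elapsed: 3 hours and 20 minutes = 200 minutes.
Faulty clock advances: 200 x 57/60 = 190 minutes (drift: 10 minutes behind).
Shown time: 6:30 + 190 minutes = 9:40.

Final answer: 9:40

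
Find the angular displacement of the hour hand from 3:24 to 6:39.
The hour hand moves 0.5 degrees per minute.
Time elapsed: 6:39 - 3:24 = 195 minutes
Angular displacement: 195 x 0.5 = 97.5 degrees

Final answer: 97.5 degrees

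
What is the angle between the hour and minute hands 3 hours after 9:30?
First find the time 3 hours after 9:30.
Total minutes: 9 x 60 + 30 + 3 x 60 + 0 = 750.
750 mod 720 = 30 minutes = 12:30.
Now compute the angle at 12:30:
Hour hand: 0 x 30 + 30 x 0.5 = 15 degrees
Minute hand: 30 x 6 = 180 degrees
Difference: |15 - 180| = 165 degrees
The angle is 165 degrees

Final answer: 165 degrees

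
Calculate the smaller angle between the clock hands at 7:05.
Hour hand position: 7 x 30 + 5 x 0.5 = 212.5 degrees
Minute hand position: 5 x 6 = 30 degrees
Difference: |212.5 - 30| = 182.5 degrees
Since 182.5 > 180, the smaller angle is 360 - 182.5 = 177.5 degrees

Final answer: 177.5 degrees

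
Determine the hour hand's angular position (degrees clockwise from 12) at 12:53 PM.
The hour hand moves 30 degrees per hour and 0.5 degrees per minute.
At 12:53: (0) x 30 + 53 x 0.5 = 0 + 26.5 = 26.5 degrees

Final answer: 26.5 degrees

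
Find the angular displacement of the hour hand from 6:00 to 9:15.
The hour hand moves 0.5 degrees per minute.
Time elapsed: 9:15 - 6:00 = 195 minutes
Angular displacement: 195 x 0.5 = 97.5 degrees

Final answer: 97.5 degrees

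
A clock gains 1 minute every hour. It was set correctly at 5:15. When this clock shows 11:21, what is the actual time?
For every 60 true minutes, the faulty clock advances 61 minutes, so 1 faulty-clock minute corresponds to 60/61 true minutes.
From 5:15 to 11:21 on the faulty dial is 366 minutes.
True elapsed: 366 x 60/61 = 360 minutes = 6 hours.
True time: 5:15 + 6 hours = 11:15.

Final answer: 11:15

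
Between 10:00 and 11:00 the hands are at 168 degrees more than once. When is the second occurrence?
At t minutes past 10:00, the hour hand is at 30 x 10 + 0.5t degrees and the minute hand is at 6t degrees.
The smaller angle between them is 168 degrees when |30H - 5.5t| = 168 or |30H - 5.5t| = 192.
With H = 10, solve 30 x 10 - 5.5t = +/- target for each target:
  t = (30 x 10 - 168) / 5.5 = 24
  t = (30 x 10 + 168) / 5.5 = 85.09 (outside (0, 60))
  t = (30 x 10 - 192) / 5.5 = 19.64
  t = (30 x 10 + 192) / 5.5 = 89.45 (outside (0, 60))
Valid solutions in (0, 60): {19.64, 24} minutes.
The second occurrence is t = 24 minutes.
The hands form a 168-degree angle at 24 minutes past 10:00.

Final answer: 24 minutes past 10:00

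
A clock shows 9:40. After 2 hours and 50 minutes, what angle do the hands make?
First find the time 2 hours and 50 minutes after 9:40.
Total minutes: 9 x 60 + 40 + 2 x 60 + 50 = 750.
750 mod 720 = 30 minutes = 12:30.
Now compute the angle at 12:30:
Hour hand: 0 x 30 + 30 x 0.5 = 15 degrees
Minute hand: 30 x 6 = 180 degrees
Difference: |15 - 180| = 165 degrees
The angle is 165 degrees

Final answer: 165 degrees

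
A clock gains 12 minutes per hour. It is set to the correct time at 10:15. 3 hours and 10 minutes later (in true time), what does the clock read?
For every 60 true minutes, the faulty clock advances 60 + 12 = 72 minutes.
True elapsed: 3 hours and 10 minutes = 190 minutes.
Faulty clock advances: 190 x 72/60 = 228 minutes (drift: 38 minutes ahead).
Shown time: 10:15 + 228 minutes = 2:03.

Final answer: 2:03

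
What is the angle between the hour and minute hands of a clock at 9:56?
Hour hand position: 9 x 30 + 56 x 0.5 = 298 degrees
Minute hand position: 56 x 6 = 336 degrees
Difference: |298 - 336| = 38 degrees
The angle between the hands is 38 degrees

Final answer: 38 degrees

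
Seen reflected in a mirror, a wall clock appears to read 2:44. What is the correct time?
Reflection across the vertical (12-6) axis maps a hand at angle A degrees to (360 - A) degrees, which sends a reading of T minutes past 12:00 to (720 - T) minutes past 12:00.
Mirror reads 2:44 = 164 minutes past 12:00.
Actual time: (720 - 164) mod 720 = 556 minutes = 9:16.

Final answer: 9:16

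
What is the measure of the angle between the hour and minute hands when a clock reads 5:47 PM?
Hour hand position: 5 x 30 + 47 x 0.5 = 173.5 degrees
Minute hand position: 47 x 6 = 282 degrees
Difference: |173.5 - 282| = 108.5 degrees
The angle between the hands is 108.5 degrees

Final answer: 108.5 degrees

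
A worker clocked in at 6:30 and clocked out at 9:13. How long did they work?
From 6:30 to 9:13:
(9 x 60 + 13) - (6 x 60 + 30) = 553 - 390 = 163 minutes
= 2 hours and 43 minutes

Final answer: 2 hours and 43 minutes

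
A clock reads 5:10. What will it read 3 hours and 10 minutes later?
Starting time: 5:10
Adding 10 minutes to 10 minutes: 10 + 10 = 20 minutes
Adding 3 hours: 5 + 3 = 8
Final time: 8:20

Final answer: 8:20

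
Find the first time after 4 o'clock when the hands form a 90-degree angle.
At t minutes past 4:00, the hour hand is at 30 x 4 + 0.5t degrees and the minute hand is at 6t degrees.
The smaller angle between them is 90 degrees when |30H - 5.5t| = 90 or |30H - 5.5t| = 270.
With H = 4, solve 30 x 4 - 5.5t = +/- target for each target:
  t = (30 x 4 - 90) / 5.5 = 5.45
  t = (30 x 4 + 90) / 5.5 = 38.18
  t = (30 x 4 - 270) / 5.5 = -27.27 (outside (0, 60))
  t = (30 x 4 + 270) / 5.5 = 70.91 (outside (0, 60))
Valid solutions in (0, 60): {5.45, 38.18} minutes.
First occurrence: t = 5.45 minutes.
The hands are at right angles at 5.45 minutes past 4:00.

Final answer: 5.45 minutes past 4:00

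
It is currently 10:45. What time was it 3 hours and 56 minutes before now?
Starting time: 10:45 = 645 total minutes past 12:00
Subtracting: 3 hours and 56 minutes = 236 minutes
645 - 236 = 409 minutes
= 6 hours and 49 minutes past 12:00 = 6:49

Final answer: 6:49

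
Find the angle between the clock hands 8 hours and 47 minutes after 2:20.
First find the time 8 hours and 47 minutes after 2:20.
Total minutes: 2 x 60 + 20 + 8 x 60 + 47 = 667.
667 mod 720 = 667 minutes = 11:07.
Now compute the angle at 11:07:
Hour hand: 11 x 30 + 7 x 0.5 = 333.5 degrees
Minute hand: 7 x 6 = 42 degrees
Difference: |333.5 - 42| = 291.5 degrees
Smaller angle: 360 - 291.5 = 68.5 degrees

Final answer: 68.5 degrees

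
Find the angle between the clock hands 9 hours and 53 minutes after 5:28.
First find the time 9 hours and 53 minutes after 5:28.
Total minutes: 5 x 60 + 28 + 9 x 60 + 53 = 921.
921 mod 720 = 201 minutes = 3:21.
Now compute the angle at 3:21:
Hour hand: 3 x 30 + 21 x 0.5 = 100.5 degrees
Minute hand: 21 x 6 = 126 degrees
Difference: |100.5 - 126| = 25.5 degrees
The angle is 25.5 degrees

Final answer: 25.5 degrees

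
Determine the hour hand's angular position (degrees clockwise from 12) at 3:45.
The hour hand moves 30 degrees per hour and 0.5 degrees per minute.
At 3:45: (3) x 30 + 45 x 0.5 = 90 + 22.5 = 112.5 degrees

Final answer: 112.5 degrees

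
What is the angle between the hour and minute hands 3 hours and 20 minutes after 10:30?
First find the time 3 hours and 20 minutes after 10:30.
Total minutes: 10 x 60 + 30 + 3 x 60 + 20 = 830.
830 mod 720 = 110 minutes = 1:50.
Now compute the angle at 1:50:
Hour hand: 1 x 30 + 50 x 0.5 = 55 degrees
Minute hand: 50 x 6 = 300 degrees
Difference: |55 - 300| = 245 degrees
Smaller angle: 360 - 245 = 115 degrees

Final answer: 115 degrees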